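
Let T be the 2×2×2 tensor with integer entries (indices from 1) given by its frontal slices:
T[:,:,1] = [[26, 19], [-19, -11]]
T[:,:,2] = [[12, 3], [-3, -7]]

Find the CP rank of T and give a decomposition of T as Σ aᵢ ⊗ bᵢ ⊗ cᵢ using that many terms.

rank(T) = 2

Lower bound: in the mode-2 unfolding of T (rows indexed by j, columns by (i,k)) the 2×2 minor on rows j ∈ {1, 2}, columns (i,k) ∈ {(1,1), (1,2)} is det [[26, 12], [19, 3]] = -150 ≠ 0, so that unfolding has rank ≥ 2 and hence rank(T) ≥ 2 (CP rank is at least every unfolding rank, though it can be larger).
Upper bound: with S_k = T[:,:,k], the two rank-1 terms a₁b₁ᵀ, a₂b₂ᵀ are the rank-1 members of the pencil x·S₁ + y·S₂.
det(x·S₁ + y·S₂) is 75·x² − 200·xy − 75·y² = 25·(x − 3·y)(3·x + y), vanishing at (x:y) = (3:1) and (1:-3).
M₁ = 3·S₁ + S₂ = [[90, 60], [-60, -40]] = 10·(3, -2)(3, 2)ᵀ and M₂ = S₁ − 3·S₂ = [[-10, 10], [-10, 10]] = (-10)·(1, 1)(1, -1)ᵀ, so take a₁ = (3, -2), b₁ = (3, 2), a₂ = (1, 1), b₂ = (1, -1).
Each slice is an integer combination of E₁ = a₁b₁ᵀ and E₂ = a₂b₂ᵀ: S₁ = 3·E₁ − E₂, S₂ = E₁ + 3·E₂; reading off coefficients, c₁ = (3, 1) and c₂ = (-1, 3).
Hence T = (3, -2) ⊗ (3, 2) ⊗ (3, 1) + (1, 1) ⊗ (1, -1) ⊗ (-1, 3), so rank(T) ≤ 2.
These bounds meet, so rank(T) = 2.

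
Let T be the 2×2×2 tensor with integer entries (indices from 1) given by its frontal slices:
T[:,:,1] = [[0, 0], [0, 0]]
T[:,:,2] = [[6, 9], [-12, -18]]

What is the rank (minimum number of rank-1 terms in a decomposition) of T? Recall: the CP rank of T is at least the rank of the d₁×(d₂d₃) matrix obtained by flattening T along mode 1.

1

Lower bound: T ≠ 0 (e.g. T[1,1,2] = 6), so rank(T) ≥ 1.
Upper bound: if T = a ⊗ b ⊗ c then every fibre of T is a multiple of the corresponding factor, so read the factors off the fibres through the nonzero entry T[1,1,2] = 6.
The mode-1 fibre T[:,1,2] = [6, -12] gives a = [1, -2] (primitive direction); the mode-2 fibre T[1,:,2] = [6, 9] gives b = [2, 3]; then c[k] = T[1,1,k] / (a[1]·b[1]) = [0, 6] / 2 = [0, 3].
Expanding [1, -2] ⊗ [2, 3] ⊗ [0, 3] reproduces all 8 entries of T, so T = [1, -2] ⊗ [2, 3] ⊗ [0, 3] and rank(T) ≤ 1.
These bounds meet, so rank(T) = 1.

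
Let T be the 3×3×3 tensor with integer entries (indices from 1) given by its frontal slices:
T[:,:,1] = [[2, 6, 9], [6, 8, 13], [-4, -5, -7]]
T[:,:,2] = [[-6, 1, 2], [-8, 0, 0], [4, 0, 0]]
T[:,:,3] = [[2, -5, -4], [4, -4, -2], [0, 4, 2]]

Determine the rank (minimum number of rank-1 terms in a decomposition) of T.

3

Lower bound: the mode-2 unfolding of T (rows indexed by j, columns by (i,k) = (1,1), (1,2), (1,3), (2,1), (2,2), (2,3), (3,1), (3,2), (3,3)) is [[2, -6, 2, 6, -8, 4, -4, 4, 0], [6, 1, -5, 8, 0, -4, -5, 0, 4], [9, 2, -4, 13, 0, -2, -7, 0, 2]].
There the 3×3 minor on rows j ∈ {1, 2, 3}, columns (i,k) ∈ {(1,1), (1,2), (1,3)} is det [[2, -6, 2], [6, 1, -5], [9, 2, -4]] = 144 ≠ 0, so this unfolding has rank ≥ 3; CP rank is at least every unfolding rank, so rank(T) ≥ 3. (Flattening ranks never certify an upper bound on CP rank; for that we must actually write T with 3 rank-1 terms.)
Upper bound: T is a sum of 3 rank-1 terms, T = [1, 1, -1] ⊗ [2, 2, 1] ⊗ [1, 0, -2] + [1, 2, -1] ⊗ [2, 1, 2] ⊗ [2, -1, 1] + [2, 2, -1] ⊗ [2, -1, -2] ⊗ [-1, -1, 1] (written with every a and b primitive with positive leading entry and the scale carried by c; CP decompositions are not unique, and this one is verified by expanding entrywise), so rank(T) ≤ 3.
These bounds meet, so rank(T) = 3.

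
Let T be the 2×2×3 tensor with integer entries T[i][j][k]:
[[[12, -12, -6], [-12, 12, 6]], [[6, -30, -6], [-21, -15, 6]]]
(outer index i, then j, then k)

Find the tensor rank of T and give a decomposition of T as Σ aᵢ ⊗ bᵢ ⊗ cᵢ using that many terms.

rank(T) = 2

Lower bound: the mode-3 unfolding of T (rows indexed by k, columns by (i,j) = (0,0), (0,1), (1,0), (1,1)) is [[12, -12, 6, -21], [-12, 12, -30, -15], [-6, 6, -6, 6]].
There the 2×2 minor on rows k ∈ {0, 1}, columns (i,j) ∈ {(0,0), (1,0)} is det [[12, 6], [-12, -30]] = -288 ≠ 0, so this unfolding has rank ≥ 2; CP rank is at least every unfolding rank, so rank(T) ≥ 2. (This is only a lower bound: in general the CP rank may exceed every unfolding rank, so we still need to exhibit 2 rank-1 terms summing to T.)
Upper bound — finding two terms. Write S_k = T[:,:,k] for the frontal slices: S₀ = [[12, -12], [6, -21]], S₁ = [[-12, 12], [-30, -15]], S₂ = [[-6, 6], [-6, 6]].
If T = a₁ ⊗ b₁ ⊗ c₁ + a₂ ⊗ b₂ ⊗ c₂ then each S_k = c₁[k]·a₁b₁ᵀ + c₂[k]·a₂b₂ᵀ. S₀ and S₁ are linearly independent, so a₁b₁ᵀ and a₂b₂ᵀ must span the same plane of matrices: they are the rank-1 matrices of the form x·S₀ + y·S₁.
det(x·S₀ + y·S₁) is −180·x² − 360·xy + 540·y² = (-180)·(x + 3·y)(x − y), vanishing at (x:y) = (3:-1) and (1:1).
M₁ = 3·S₀ − S₁ = [[48, -48], [48, -48]] = 48·[1, 1][1, -1]ᵀ and M₂ = S₀ + S₁ = [[0, 0], [-24, -36]] = (-12)·[0, 1][2, 3]ᵀ, so take a₁ = [1, 1], b₁ = [1, -1], a₂ = [0, 1], b₂ = [2, 3].
Each slice is an integer combination of E₁ = a₁b₁ᵀ and E₂ = a₂b₂ᵀ: S₀ = 12·E₁ − 3·E₂, S₁ = −12·E₁ − 9·E₂, S₂ = −6·E₁; reading off coefficients, c₁ = [12, -12, -6] and c₂ = [-3, -9, 0].
Hence T = [1, 1] ⊗ [1, -1] ⊗ [12, -12, -6] + [0, 1] ⊗ [2, 3] ⊗ [-3, -9, 0], so rank(T) ≤ 2.
These bounds meet, so rank(T) = 2.
Check entry T[0,0,2] = -6: (1)·(1)·(-6) + (0)·(2)·(0) = -6.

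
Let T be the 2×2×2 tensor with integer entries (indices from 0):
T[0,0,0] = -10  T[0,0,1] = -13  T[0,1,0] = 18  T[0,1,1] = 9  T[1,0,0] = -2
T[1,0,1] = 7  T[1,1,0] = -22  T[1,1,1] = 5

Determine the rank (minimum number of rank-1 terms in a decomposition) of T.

Lower bound: the mode-2 unfolding of T (rows indexed by j, columns by (i,k) = (0,0), (0,1), (1,0), (1,1)) is [[-10, -13, -2, 7], [18, 9, -22, 5]].
There the 2×2 minor on rows j ∈ {0, 1}, columns (i,k) ∈ {(0,0), (0,1)} is det [[-10, -13], [18, 9]] = 144 ≠ 0, so this unfolding has rank ≥ 2; CP rank is at least every unfolding rank, so rank(T) ≥ 2. (Unfolding ranks only ever bound the CP rank from below — rank(T) can be strictly larger than all of them — so the matching upper bound has to come from an explicit 2-term decomposition.)
Upper bound — finding two terms. Write S_k = T[:,:,k] for the frontal slices: S₀ = [[-10, 18], [-2, -22]], S₁ = [[-13, 9], [7, 5]].
If T = a₁ (x) b₁ (x) c₁ + a₂ (x) b₂ (x) c₂ then each S_k = c₁[k]·a₁b₁ᵀ + c₂[k]·a₂b₂ᵀ. S₀ and S₁ are linearly independent, so a₁b₁ᵀ and a₂b₂ᵀ must span the same plane of matrices: they are the rank-1 matrices of the form x·S₀ + y·S₁.
det(x·S₀ + y·S₁) is 256·x² + 128·xy − 128·y² = 128·(2·x − y)(x + y), vanishing at (x:y) = (1:2) and (1:-1).
M₁ = S₀ + 2·S₁ = [[-36, 36], [12, -12]] = (-12)·[3, -1][1, -1]ᵀ and M₂ = S₀ − S₁ = [[3, 9], [-9, -27]] = 3·[1, -3][1, 3]ᵀ, so take a₁ = [3, -1], b₁ = [1, -1], a₂ = [1, -3], b₂ = [1, 3].
Each slice is an integer combination of E₁ = a₁b₁ᵀ and E₂ = a₂b₂ᵀ: S₀ = −4·E₁ + 2·E₂, S₁ = −4·E₁ − E₂; reading off coefficients, c₁ = [-4, -4] and c₂ = [2, -1].
Hence T = [3, -1] (x) [1, -1] (x) [-4, -4] + [1, -3] (x) [1, 3] (x) [2, -1], so rank(T) ≤ 2.
These bounds meet, so rank(T) = 2.
Check entry T[1,0,0] = -2: (-1)·(1)·(-4) + (-3)·(1)·(2) = -2.

2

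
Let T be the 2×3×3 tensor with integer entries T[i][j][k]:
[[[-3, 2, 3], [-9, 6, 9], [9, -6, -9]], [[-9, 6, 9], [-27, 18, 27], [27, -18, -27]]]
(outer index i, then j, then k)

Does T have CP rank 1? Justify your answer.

Yes

The mode-1 fibre T[:,0,0] = [-3, -9] gives a = (1, 3) (primitive direction); the mode-2 fibre T[0,:,0] = [-3, -9, 9] gives b = (1, 3, -3); then c[k] = T[0,0,k] / (a[0]·b[0]) = [-3, 2, 3] / 1 = (-3, 2, 3).
Expanding (1, 3) ∘ (1, 3, -3) ∘ (-3, 2, 3) reproduces all 18 entries of T, so T = (1, 3) ∘ (1, 3, -3) ∘ (-3, 2, 3) and rank(T) ≤ 1.
Equivalently every frontal slice T[:,:,k] is c[k] times the rank-1 matrix (1, 3) ∘ (1, 3, -3). So T has rank 1 (it is nonzero).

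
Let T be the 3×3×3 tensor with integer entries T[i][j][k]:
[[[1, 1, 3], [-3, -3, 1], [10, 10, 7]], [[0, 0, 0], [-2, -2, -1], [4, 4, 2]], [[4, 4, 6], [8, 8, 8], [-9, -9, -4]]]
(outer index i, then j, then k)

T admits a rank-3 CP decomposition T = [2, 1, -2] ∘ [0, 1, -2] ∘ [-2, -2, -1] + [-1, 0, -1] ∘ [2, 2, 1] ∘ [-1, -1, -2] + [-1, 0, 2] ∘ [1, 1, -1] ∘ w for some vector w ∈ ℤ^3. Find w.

Subtract the known terms from T to get the rank-1 residual R = [-1, 0, 2] ∘ [1, 1, -1] ∘ w, so R[i,j,k] = a[i]·b[j]·w[k]. Pick indices with nonzero a[0]·b[0] = (-1)·(1) = -1. Only the fibre through (0,0,·) is needed: R[0,0,:] = T[0,0,:] − Σₗ aₗ[0]bₗ[0]cₗ = [1, 1, 3] − (2)·(0)·[-2, -2, -1] − (-1)·(2)·[-1, -1, -2] = [-1, -1, -1]. Then w[k] = R[0,0,k] / -1 for each k, giving w = [-1, -1, -1] / -1 = [1, 1, 1].

w = [1, 1, 1]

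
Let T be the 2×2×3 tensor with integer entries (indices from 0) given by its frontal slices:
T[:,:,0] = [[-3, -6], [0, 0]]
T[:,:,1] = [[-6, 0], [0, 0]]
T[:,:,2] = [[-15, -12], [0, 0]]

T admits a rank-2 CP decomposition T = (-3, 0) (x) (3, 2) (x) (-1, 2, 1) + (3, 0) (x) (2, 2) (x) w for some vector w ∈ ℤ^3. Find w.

w = (-2, 2, -1)

Subtract the known terms from T to get the rank-1 residual R = (3, 0) (x) (2, 2) (x) w, so R[i,j,k] = a[i]·b[j]·w[k]. Pick indices with nonzero a[0]·b[0] = (3)·(2) = 6. Only the fibre through (0,0,·) is needed: R[0,0,:] = T[0,0,:] − Σₗ aₗ[0]bₗ[0]cₗ = [-3, -6, -15] − (-3)·(3)·(-1, 2, 1) = [-12, 12, -6]. Then w[k] = R[0,0,k] / 6 for each k, giving w = [-12, 12, -6] / 6 = (-2, 2, -1).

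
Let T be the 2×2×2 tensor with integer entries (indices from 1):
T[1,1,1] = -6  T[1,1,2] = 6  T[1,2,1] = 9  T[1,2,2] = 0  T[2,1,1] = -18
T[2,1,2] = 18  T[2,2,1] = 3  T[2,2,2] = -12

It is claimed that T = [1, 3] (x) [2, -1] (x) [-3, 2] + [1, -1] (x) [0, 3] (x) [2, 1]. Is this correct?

No

Reconstruct entry (1,1,2) from the claimed factors: Σₗ aₗ[1]bₗ[1]cₗ[2] = (1)·(2)·(2) + (1)·(0)·(1) = 4, but T[1,1,2] = 6. The claim is false.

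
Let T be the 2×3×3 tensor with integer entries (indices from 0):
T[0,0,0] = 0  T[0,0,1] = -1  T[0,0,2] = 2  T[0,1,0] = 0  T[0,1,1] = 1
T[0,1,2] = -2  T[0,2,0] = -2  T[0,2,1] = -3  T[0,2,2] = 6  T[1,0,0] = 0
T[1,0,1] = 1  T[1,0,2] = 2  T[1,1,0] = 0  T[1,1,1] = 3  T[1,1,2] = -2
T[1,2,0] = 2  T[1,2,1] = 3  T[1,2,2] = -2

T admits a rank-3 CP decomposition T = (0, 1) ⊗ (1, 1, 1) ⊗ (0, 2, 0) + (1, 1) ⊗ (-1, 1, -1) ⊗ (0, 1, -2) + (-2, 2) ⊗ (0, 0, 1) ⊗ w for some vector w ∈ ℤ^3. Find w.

Subtract the known terms from T to get the rank-1 residual R = (-2, 2) ⊗ (0, 0, 1) ⊗ w, so R[i,j,k] = a[i]·b[j]·w[k]. Pick indices with nonzero a[0]·b[2] = (-2)·(1) = -2. Only the fibre through (0,2,·) is needed: R[0,2,:] = T[0,2,:] − Σₗ aₗ[0]bₗ[2]cₗ = [-2, -3, 6] − (0)·(1)·(0, 2, 0) − (1)·(-1)·(0, 1, -2) = [-2, -2, 4]. Then w[k] = R[0,2,k] / -2 for each k, giving w = [-2, -2, 4] / -2 = (1, 1, -2).

w = (1, 1, -2)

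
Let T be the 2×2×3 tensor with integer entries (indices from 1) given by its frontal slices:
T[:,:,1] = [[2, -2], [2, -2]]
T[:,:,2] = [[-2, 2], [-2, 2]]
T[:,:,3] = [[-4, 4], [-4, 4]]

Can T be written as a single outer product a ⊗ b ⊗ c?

Yes

If T = a ⊗ b ⊗ c then every fibre of T is a multiple of the corresponding factor, so read the factors off the fibres through the nonzero entry T[1,1,1] = 2.
The mode-1 fibre T[:,1,1] = [2, 2] gives a = [1, 1] (primitive direction); the mode-2 fibre T[1,:,1] = [2, -2] gives b = [1, -1]; then c[k] = T[1,1,k] / (a[1]·b[1]) = [2, -2, -4] / 1 = [2, -2, -4].
Expanding [1, 1] ⊗ [1, -1] ⊗ [2, -2, -4] reproduces all 12 entries of T, so T = [1, 1] ⊗ [1, -1] ⊗ [2, -2, -4] and rank(T) ≤ 1.
Equivalently every frontal slice T[:,:,k] is c[k] times the rank-1 matrix [1, 1] ⊗ [1, -1]. So T has rank 1 (it is nonzero).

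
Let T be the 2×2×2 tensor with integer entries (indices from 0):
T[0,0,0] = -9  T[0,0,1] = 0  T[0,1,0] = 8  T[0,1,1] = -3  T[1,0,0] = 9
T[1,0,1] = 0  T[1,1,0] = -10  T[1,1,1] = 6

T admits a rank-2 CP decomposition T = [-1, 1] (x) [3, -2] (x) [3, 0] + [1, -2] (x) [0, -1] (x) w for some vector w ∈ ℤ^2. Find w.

w = [-2, 3]

Subtract the known terms from T to get the rank-1 residual R = [1, -2] (x) [0, -1] (x) w, so R[i,j,k] = a[i]·b[j]·w[k]. Pick indices with nonzero a[0]·b[1] = (1)·(-1) = -1. Only the fibre through (0,1,·) is needed: R[0,1,:] = T[0,1,:] − Σₗ aₗ[0]bₗ[1]cₗ = [8, -3] − (-1)·(-2)·[3, 0] = [2, -3]. Then w[k] = R[0,1,k] / -1 for each k, giving w = [2, -3] / -1 = [-2, 3].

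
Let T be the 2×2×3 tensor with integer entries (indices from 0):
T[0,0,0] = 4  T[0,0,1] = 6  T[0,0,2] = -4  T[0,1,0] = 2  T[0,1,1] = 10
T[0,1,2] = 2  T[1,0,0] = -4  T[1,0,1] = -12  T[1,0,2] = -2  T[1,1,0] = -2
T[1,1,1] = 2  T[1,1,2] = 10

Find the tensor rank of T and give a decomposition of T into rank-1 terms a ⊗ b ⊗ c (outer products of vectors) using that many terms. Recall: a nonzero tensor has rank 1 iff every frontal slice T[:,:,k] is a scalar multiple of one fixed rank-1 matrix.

rank(T) = 3

Lower bound: in the mode-3 unfolding of T (rows indexed by k, columns by (i,j)) the 3×3 minor on rows k ∈ {0, 1, 2}, columns (i,j) ∈ {(0,0), (0,1), (1,0)} is det [[4, 2, -4], [6, 10, -12], [-4, 2, -2]] = -72 ≠ 0, so that unfolding has rank ≥ 3 and hence rank(T) ≥ 3 (CP rank is at least every unfolding rank, though it can be larger).
Upper bound: T is a sum of 3 rank-1 terms, T = [1, -1] ⊗ [1, 1] ⊗ [0, 4, -2] + [1, -1] ⊗ [2, 1] ⊗ [2, 2, 0] + [1, 2] ⊗ [1, -2] ⊗ [0, -2, -2] (one valid choice — decompositions are not unique — normalised so each a, b is primitive with positive first nonzero entry; check it by expanding all entries), so rank(T) ≤ 3.
These bounds meet, so rank(T) = 3.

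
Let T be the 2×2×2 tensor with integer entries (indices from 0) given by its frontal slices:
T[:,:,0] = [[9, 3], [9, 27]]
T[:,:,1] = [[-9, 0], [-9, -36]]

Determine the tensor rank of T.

Lower bound: the mode-2 unfolding of T (rows indexed by j, columns by (i,k) = (0,0), (0,1), (1,0), (1,1)) is [[9, -9, 9, -9], [3, 0, 27, -36]].
There the 2×2 minor on rows j ∈ {0, 1}, columns (i,k) ∈ {(0,0), (0,1)} is det [[9, -9], [3, 0]] = 27 ≠ 0, so this unfolding has rank ≥ 2; CP rank is at least every unfolding rank, so rank(T) ≥ 2. (Flattening ranks never certify an upper bound on CP rank; for that we must actually write T with 2 rank-1 terms.)
Upper bound — finding two terms. Write S_k = T[:,:,k] for the frontal slices: S₀ = [[9, 3], [9, 27]], S₁ = [[-9, 0], [-9, -36]].
If T = a₁ (x) b₁ (x) c₁ + a₂ (x) b₂ (x) c₂ then each S_k = c₁[k]·a₁b₁ᵀ + c₂[k]·a₂b₂ᵀ. S₀ and S₁ are linearly independent, so a₁b₁ᵀ and a₂b₂ᵀ must span the same plane of matrices: they are the rank-1 matrices of the form x·S₀ + y·S₁.
det(x·S₀ + y·S₁) is 216·x² − 540·xy + 324·y² = 108·(2·x − 3·y)(x − y), vanishing at (x:y) = (3:2) and (1:1).
M₁ = 3·S₀ + 2·S₁ = [[9, 9], [9, 9]] = 9·(1, 1)(1, 1)ᵀ and M₂ = S₀ + S₁ = [[0, 3], [0, -9]] = 3·(1, -3)(0, 1)ᵀ, so take a₁ = (1, 1), b₁ = (1, 1), a₂ = (1, -3), b₂ = (0, 1).
Each slice is an integer combination of E₁ = a₁b₁ᵀ and E₂ = a₂b₂ᵀ: S₀ = 9·E₁ − 6·E₂, S₁ = −9·E₁ + 9·E₂; reading off coefficients, c₁ = (9, -9) and c₂ = (-6, 9).
Hence T = (1, 1) (x) (1, 1) (x) (9, -9) + (1, -3) (x) (0, 1) (x) (-6, 9), so rank(T) ≤ 2.
These bounds meet, so rank(T) = 2.
Check entry T[1,1,0] = 27: (1)·(1)·(9) + (-3)·(1)·(-6) = 27.

2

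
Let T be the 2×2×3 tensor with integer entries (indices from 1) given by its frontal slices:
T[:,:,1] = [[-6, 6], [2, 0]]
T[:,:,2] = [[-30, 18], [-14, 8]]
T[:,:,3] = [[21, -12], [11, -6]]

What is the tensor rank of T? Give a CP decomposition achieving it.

Lower bound: the mode-1 unfolding of T (rows indexed by i, columns by (j,k) = (1,1), (1,2), (1,3), (2,1), (2,2), (2,3)) is [[-6, -30, 21, 6, 18, -12], [2, -14, 11, 0, 8, -6]].
There the 2×2 minor on rows i ∈ {1, 2}, columns (j,k) ∈ {(1,1), (1,2)} is det [[-6, -30], [2, -14]] = 144 ≠ 0, so this unfolding has rank ≥ 2; CP rank is at least every unfolding rank, so rank(T) ≥ 2. (This is only a lower bound: in general the CP rank may exceed every unfolding rank, so we still need to exhibit 2 rank-1 terms summing to T.)
Upper bound — finding two terms. Write S_k = T[:,:,k] for the frontal slices: S₁ = [[-6, 6], [2, 0]], S₂ = [[-30, 18], [-14, 8]], S₃ = [[21, -12], [11, -6]].
If T = a₁ ⊗ b₁ ⊗ c₁ + a₂ ⊗ b₂ ⊗ c₂ then each S_k = c₁[k]·a₁b₁ᵀ + c₂[k]·a₂b₂ᵀ. S₁ and S₂ are linearly independent, so a₁b₁ᵀ and a₂b₂ᵀ must span the same plane of matrices: they are the rank-1 matrices of the form x·S₁ + y·S₂.
det(x·S₁ + y·S₂) is −12·x² + 12·y² = (-12)·(x − y)(x + y), vanishing at (x:y) = (1:1) and (1:-1).
M₁ = S₁ + S₂ = [[-36, 24], [-12, 8]] = (-4)·[3, 1][3, -2]ᵀ and M₂ = S₁ − S₂ = [[24, -12], [16, -8]] = 4·[3, 2][2, -1]ᵀ, so take a₁ = [3, 1], b₁ = [3, -2], a₂ = [3, 2], b₂ = [2, -1].
Each slice is an integer combination of E₁ = a₁b₁ᵀ and E₂ = a₂b₂ᵀ: S₁ = −2·E₁ + 2·E₂, S₂ = −2·E₁ − 2·E₂, S₃ = E₁ + 2·E₂; reading off coefficients, c₁ = [-2, -2, 1] and c₂ = [2, -2, 2].
Hence T = [3, 1] ⊗ [3, -2] ⊗ [-2, -2, 1] + [3, 2] ⊗ [2, -1] ⊗ [2, -2, 2], so rank(T) ≤ 2.
These bounds meet, so rank(T) = 2.
Check entry T[2,2,3] = -6: (1)·(-2)·(1) + (2)·(-1)·(2) = -6.

rank(T) = 2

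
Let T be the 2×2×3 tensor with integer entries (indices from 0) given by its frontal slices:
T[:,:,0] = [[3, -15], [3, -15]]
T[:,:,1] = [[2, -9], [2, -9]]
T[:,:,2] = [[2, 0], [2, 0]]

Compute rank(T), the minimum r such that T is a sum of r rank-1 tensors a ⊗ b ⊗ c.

Lower bound: the mode-3 unfolding of T (rows indexed by k, columns by (i,j) = (0,0), (0,1), (1,0), (1,1)) is [[3, -15, 3, -15], [2, -9, 2, -9], [2, 0, 2, 0]].
There the 2×2 minor on rows k ∈ {0, 1}, columns (i,j) ∈ {(0,0), (0,1)} is det [[3, -15], [2, -9]] = 3 ≠ 0, so this unfolding has rank ≥ 2; CP rank is at least every unfolding rank, so rank(T) ≥ 2. (This is only a lower bound: in general the CP rank may exceed every unfolding rank, so we still need to exhibit 2 rank-1 terms summing to T.)
Upper bound — finding two terms. Every mode-1 slice of T is a multiple of one matrix: T[i,:,:] = a[i]·M with a = (1, 1) and M = [[3, 2, 2], [-15, -9, 0]] (rows indexed by j, columns by k). So it suffices to write M as a sum of two rank-1 matrices.
Splitting M by its rows (j = 0, 1), M = (1, 0)(3, 2, 2)ᵀ + (0, 1)(-15, -9, 0)ᵀ.
Hence T = (1, 1) ⊗ (1, 0) ⊗ (3, 2, 2) + (1, 1) ⊗ (0, 1) ⊗ (-15, -9, 0), so rank(T) ≤ 2.
These bounds meet, so rank(T) = 2.

2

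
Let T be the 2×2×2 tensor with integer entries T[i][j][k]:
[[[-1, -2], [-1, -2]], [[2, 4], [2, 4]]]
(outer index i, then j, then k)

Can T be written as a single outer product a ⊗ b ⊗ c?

If T = a ⊗ b ⊗ c then every fibre of T is a multiple of the corresponding factor, so read the factors off the fibres through the nonzero entry T[0,0,0] = -1.
The mode-1 fibre T[:,0,0] = [-1, 2] gives a = (1, -2) (primitive direction); the mode-2 fibre T[0,:,0] = [-1, -1] gives b = (1, 1); then c[k] = T[0,0,k] / (a[0]·b[0]) = [-1, -2] / 1 = (-1, -2).
Expanding (1, -2) ⊗ (1, 1) ⊗ (-1, -2) reproduces all 8 entries of T, so T = (1, -2) ⊗ (1, 1) ⊗ (-1, -2) and rank(T) ≤ 1.
Equivalently every frontal slice T[:,:,k] is c[k] times the rank-1 matrix (1, -2) ⊗ (1, 1). So T has rank 1 (it is nonzero).

Yes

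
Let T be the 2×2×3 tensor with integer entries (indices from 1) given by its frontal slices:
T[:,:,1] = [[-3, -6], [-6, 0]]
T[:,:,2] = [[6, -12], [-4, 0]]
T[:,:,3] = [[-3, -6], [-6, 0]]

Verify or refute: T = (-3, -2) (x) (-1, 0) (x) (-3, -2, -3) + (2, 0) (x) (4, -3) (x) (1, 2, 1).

No

Reconstruct entry (1,1,1) from the claimed factors: Σₗ aₗ[1]bₗ[1]cₗ[1] = (-3)·(-1)·(-3) + (2)·(4)·(1) = -1, but T[1,1,1] = -3. The claim is false.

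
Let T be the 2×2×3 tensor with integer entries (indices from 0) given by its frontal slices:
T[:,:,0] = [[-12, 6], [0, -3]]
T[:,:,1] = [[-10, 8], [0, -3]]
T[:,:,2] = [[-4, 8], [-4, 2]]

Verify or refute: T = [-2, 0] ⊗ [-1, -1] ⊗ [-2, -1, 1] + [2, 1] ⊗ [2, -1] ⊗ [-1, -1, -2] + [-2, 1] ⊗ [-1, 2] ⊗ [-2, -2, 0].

No

Reconstruct entry (0,0,2) from the claimed factors: Σₗ aₗ[0]bₗ[0]cₗ[2] = (-2)·(-1)·(1) + (2)·(2)·(-2) + (-2)·(-1)·(0) = -6, but T[0,0,2] = -4. The claim is false.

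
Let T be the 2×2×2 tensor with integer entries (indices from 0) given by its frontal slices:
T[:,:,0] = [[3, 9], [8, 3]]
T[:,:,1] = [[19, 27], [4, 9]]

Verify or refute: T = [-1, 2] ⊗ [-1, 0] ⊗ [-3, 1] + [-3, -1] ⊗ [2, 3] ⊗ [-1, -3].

Yes

Reconstruct entrywise from the claimed factors. For example, T[0,1,0] = 9 and Σₗ aₗ[0]bₗ[1]cₗ[0] = (-1)·(0)·(-3) + (-3)·(3)·(-1) = 9; checking all 8 entries, every one matches. The claim holds.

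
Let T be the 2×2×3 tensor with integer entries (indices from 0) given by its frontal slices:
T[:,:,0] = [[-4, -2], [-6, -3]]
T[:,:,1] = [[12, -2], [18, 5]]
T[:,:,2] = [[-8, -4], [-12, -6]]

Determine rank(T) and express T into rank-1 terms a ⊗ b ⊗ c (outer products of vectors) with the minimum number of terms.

Lower bound: the mode-3 unfolding of T (rows indexed by k, columns by (i,j) = (0,0), (0,1), (1,0), (1,1)) is [[-4, -2, -6, -3], [12, -2, 18, 5], [-8, -4, -12, -6]].
There the 2×2 minor on rows k ∈ {0, 1}, columns (i,j) ∈ {(0,0), (0,1)} is det [[-4, -2], [12, -2]] = 32 ≠ 0, so this unfolding has rank ≥ 2; CP rank is at least every unfolding rank, so rank(T) ≥ 2. (This is only a lower bound: in general the CP rank may exceed every unfolding rank, so we still need to exhibit 2 rank-1 terms summing to T.)
Upper bound — finding two terms. Write S_k = T[:,:,k] for the frontal slices: S₀ = [[-4, -2], [-6, -3]], S₁ = [[12, -2], [18, 5]], S₂ = [[-8, -4], [-12, -6]].
If T = a₁ ⊗ b₁ ⊗ c₁ + a₂ ⊗ b₂ ⊗ c₂ then each S_k = c₁[k]·a₁b₁ᵀ + c₂[k]·a₂b₂ᵀ. S₀ and S₁ are linearly independent, so a₁b₁ᵀ and a₂b₂ᵀ must span the same plane of matrices: they are the rank-1 matrices of the form x·S₀ + y·S₁.
det(x·S₀ + y·S₁) is −32·xy + 96·y² = (-32)·(x − 3·y)(y), vanishing at (x:y) = (3:1) and (1:0).
M₁ = 3·S₀ + S₁ = [[0, -8], [0, -4]] = (-4)·[2, 1][0, 1]ᵀ and M₂ = S₀ = [[-4, -2], [-6, -3]] = −[2, 3][2, 1]ᵀ, so take a₁ = [2, 1], b₁ = [0, 1], a₂ = [2, 3], b₂ = [2, 1].
Each slice is an integer combination of E₁ = a₁b₁ᵀ and E₂ = a₂b₂ᵀ: S₀ = −E₂, S₁ = −4·E₁ + 3·E₂, S₂ = −2·E₂; reading off coefficients, c₁ = [0, -4, 0] and c₂ = [-1, 3, -2].
Hence T = [2, 1] ⊗ [0, 1] ⊗ [0, -4, 0] + [2, 3] ⊗ [2, 1] ⊗ [-1, 3, -2], so rank(T) ≤ 2.
These bounds meet, so rank(T) = 2.

rank(T) = 2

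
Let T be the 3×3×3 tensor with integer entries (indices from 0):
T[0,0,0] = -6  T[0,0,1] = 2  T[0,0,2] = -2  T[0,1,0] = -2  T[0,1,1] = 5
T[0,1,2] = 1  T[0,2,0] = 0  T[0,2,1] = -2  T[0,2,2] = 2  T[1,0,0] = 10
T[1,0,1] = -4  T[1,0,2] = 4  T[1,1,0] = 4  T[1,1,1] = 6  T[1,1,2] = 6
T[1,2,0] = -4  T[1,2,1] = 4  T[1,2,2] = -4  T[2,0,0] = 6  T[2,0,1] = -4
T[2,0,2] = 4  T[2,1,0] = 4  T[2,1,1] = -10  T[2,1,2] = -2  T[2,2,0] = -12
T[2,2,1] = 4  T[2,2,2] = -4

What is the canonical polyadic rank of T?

3

Lower bound: the mode-3 unfolding of T (rows indexed by k, columns by (i,j) = (0,0), (0,1), (0,2), (1,0), (1,1), (1,2), (2,0), (2,1), (2,2)) is [[-6, -2, 0, 10, 4, -4, 6, 4, -12], [2, 5, -2, -4, 6, 4, -4, -10, 4], [-2, 1, 2, 4, 6, -4, 4, -2, -4]].
There the 3×3 minor on rows k ∈ {0, 1, 2}, columns (i,j) ∈ {(0,0), (0,1), (0,2)} is det [[-6, -2, 0], [2, 5, -2], [-2, 1, 2]] = -72 ≠ 0, so this unfolding has rank ≥ 3; CP rank is at least every unfolding rank, so rank(T) ≥ 3. (Unfolding ranks only ever bound the CP rank from below — rank(T) can be strictly larger than all of them — so the matching upper bound has to come from an explicit 3-term decomposition.)
Upper bound: T is a sum of 3 rank-1 terms, T = (1, -2, -2) ∘ (2, 1, -2) ∘ (-2, 1, -1) + (1, -1, 1) ∘ (1, 0, 2) ∘ (-2, 0, 0) + (1, 2, -2) ∘ (0, 1, 0) ∘ (0, 4, 2) (one valid choice — decompositions are not unique — normalised so each a, b is primitive with positive first nonzero entry; check it by expanding all entries), so rank(T) ≤ 3.
These bounds meet, so rank(T) = 3.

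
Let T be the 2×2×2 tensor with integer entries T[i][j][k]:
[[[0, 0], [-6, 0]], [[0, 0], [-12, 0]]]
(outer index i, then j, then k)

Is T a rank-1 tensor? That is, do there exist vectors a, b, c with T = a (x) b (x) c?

Yes

If T = a (x) b (x) c then every fibre of T is a multiple of the corresponding factor, so read the factors off the fibres through the nonzero entry T[0,1,0] = -6.
The mode-1 fibre T[:,1,0] = [-6, -12] gives a = [1, 2] (primitive direction); the mode-2 fibre T[0,:,0] = [0, -6] gives b = [0, 1]; then c[k] = T[0,1,k] / (a[0]·b[1]) = [-6, 0] / 1 = [-6, 0].
Expanding [1, 2] (x) [0, 1] (x) [-6, 0] reproduces all 8 entries of T, so T = [1, 2] (x) [0, 1] (x) [-6, 0] and rank(T) ≤ 1.
Equivalently every frontal slice T[:,:,k] is c[k] times the rank-1 matrix [1, 2] (x) [0, 1]. So T has rank 1 (it is nonzero).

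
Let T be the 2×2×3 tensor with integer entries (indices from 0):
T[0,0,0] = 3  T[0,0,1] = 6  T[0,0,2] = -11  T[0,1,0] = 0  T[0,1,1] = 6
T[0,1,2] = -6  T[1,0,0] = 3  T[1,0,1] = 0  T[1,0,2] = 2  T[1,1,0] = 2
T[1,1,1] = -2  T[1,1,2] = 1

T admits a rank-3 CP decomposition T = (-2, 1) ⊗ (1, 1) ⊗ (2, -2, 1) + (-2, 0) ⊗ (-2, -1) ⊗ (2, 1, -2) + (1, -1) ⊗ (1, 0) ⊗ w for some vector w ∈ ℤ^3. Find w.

Subtract the known terms from T to get the rank-1 residual R = (1, -1) ⊗ (1, 0) ⊗ w, so R[i,j,k] = a[i]·b[j]·w[k]. Pick indices with nonzero a[0]·b[0] = (1)·(1) = 1. Only the fibre through (0,0,·) is needed: R[0,0,:] = T[0,0,:] − Σₗ aₗ[0]bₗ[0]cₗ = [3, 6, -11] − (-2)·(1)·(2, -2, 1) − (-2)·(-2)·(2, 1, -2) = [-1, -2, -1]. Then w[k] = R[0,0,k] / 1 for each k, giving w = [-1, -2, -1] / 1 = (-1, -2, -1).

w = (-1, -2, -1)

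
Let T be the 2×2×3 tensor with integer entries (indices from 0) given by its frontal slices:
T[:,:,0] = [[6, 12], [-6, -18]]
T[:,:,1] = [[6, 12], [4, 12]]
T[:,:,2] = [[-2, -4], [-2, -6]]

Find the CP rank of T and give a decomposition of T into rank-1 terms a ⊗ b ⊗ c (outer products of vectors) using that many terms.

Lower bound: in the mode-2 unfolding of T (rows indexed by j, columns by (i,k)) the 2×2 minor on rows j ∈ {0, 1}, columns (i,k) ∈ {(0,0), (1,0)} is det [[6, -6], [12, -18]] = -36 ≠ 0, so that unfolding has rank ≥ 2 and hence rank(T) ≥ 2 (CP rank is at least every unfolding rank, though it can be larger).
Upper bound: with S_k = T[:,:,k], the two rank-1 terms a₁b₁ᵀ, a₂b₂ᵀ are the rank-1 members of the pencil x·S₀ + y·S₁.
det(x·S₀ + y·S₁) is −36·x² − 12·xy + 24·y² = (-12)·(3·x − 2·y)(x + y), vanishing at (x:y) = (2:3) and (1:-1).
M₁ = 2·S₀ + 3·S₁ = [[30, 60], [0, 0]] = 30·(1, 0)(1, 2)ᵀ and M₂ = S₀ − S₁ = [[0, 0], [-10, -30]] = (-10)·(0, 1)(1, 3)ᵀ, so take a₁ = (1, 0), b₁ = (1, 2), a₂ = (0, 1), b₂ = (1, 3).
Each slice is an integer combination of E₁ = a₁b₁ᵀ and E₂ = a₂b₂ᵀ: S₀ = 6·E₁ − 6·E₂, S₁ = 6·E₁ + 4·E₂, S₂ = −2·E₁ − 2·E₂; reading off coefficients, c₁ = (6, 6, -2) and c₂ = (-6, 4, -2).
Hence T = (1, 0) ⊗ (1, 2) ⊗ (6, 6, -2) + (0, 1) ⊗ (1, 3) ⊗ (-6, 4, -2), so rank(T) ≤ 2.
These bounds meet, so rank(T) = 2.

rank(T) = 2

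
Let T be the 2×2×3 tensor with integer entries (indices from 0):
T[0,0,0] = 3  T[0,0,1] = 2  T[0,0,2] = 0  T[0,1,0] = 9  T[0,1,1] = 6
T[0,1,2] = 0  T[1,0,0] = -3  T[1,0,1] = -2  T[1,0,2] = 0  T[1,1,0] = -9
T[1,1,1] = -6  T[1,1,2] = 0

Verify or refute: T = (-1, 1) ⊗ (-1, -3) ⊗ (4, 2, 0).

Reconstruct entry (0,0,0) from the claimed factors: Σₗ aₗ[0]bₗ[0]cₗ[0] = (-1)·(-1)·(4) = 4, but T[0,0,0] = 3. The claim is false.

No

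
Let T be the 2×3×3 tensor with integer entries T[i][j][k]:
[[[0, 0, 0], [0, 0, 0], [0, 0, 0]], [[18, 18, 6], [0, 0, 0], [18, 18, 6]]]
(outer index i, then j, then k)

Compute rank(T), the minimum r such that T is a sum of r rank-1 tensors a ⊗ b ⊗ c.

1

Lower bound: T ≠ 0 (e.g. T[1,0,0] = 18), so rank(T) ≥ 1.
Upper bound: if T = a ⊗ b ⊗ c then every fibre of T is a multiple of the corresponding factor, so read the factors off the fibres through the nonzero entry T[1,0,0] = 18.
The mode-1 fibre T[:,0,0] = [0, 18] gives a = [0, 1] (primitive direction); the mode-2 fibre T[1,:,0] = [18, 0, 18] gives b = [1, 0, 1]; then c[k] = T[1,0,k] / (a[1]·b[0]) = [18, 18, 6] / 1 = [18, 18, 6].
Expanding [0, 1] ⊗ [1, 0, 1] ⊗ [18, 18, 6] reproduces all 18 entries of T, so T = [0, 1] ⊗ [1, 0, 1] ⊗ [18, 18, 6] and rank(T) ≤ 1.
These bounds meet, so rank(T) = 1.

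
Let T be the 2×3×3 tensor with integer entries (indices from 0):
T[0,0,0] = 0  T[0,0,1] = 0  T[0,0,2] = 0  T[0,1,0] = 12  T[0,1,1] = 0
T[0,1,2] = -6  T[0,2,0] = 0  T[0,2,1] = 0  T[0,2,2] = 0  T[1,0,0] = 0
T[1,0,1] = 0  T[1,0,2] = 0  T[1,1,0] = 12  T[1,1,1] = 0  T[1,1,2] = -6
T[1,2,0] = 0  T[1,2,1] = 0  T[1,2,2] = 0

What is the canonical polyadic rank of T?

1

Lower bound: T ≠ 0 (e.g. T[0,1,0] = 12), so rank(T) ≥ 1.
Upper bound: if T = a ∘ b ∘ c then every fibre of T is a multiple of the corresponding factor, so read the factors off the fibres through the nonzero entry T[0,1,0] = 12.
The mode-1 fibre T[:,1,0] = [12, 12] gives a = [1, 1] (primitive direction); the mode-2 fibre T[0,:,0] = [0, 12, 0] gives b = [0, 1, 0]; then c[k] = T[0,1,k] / (a[0]·b[1]) = [12, 0, -6] / 1 = [12, 0, -6].
Expanding [1, 1] ∘ [0, 1, 0] ∘ [12, 0, -6] reproduces all 18 entries of T, so T = [1, 1] ∘ [0, 1, 0] ∘ [12, 0, -6] and rank(T) ≤ 1.
These bounds meet, so rank(T) = 1.
Check entry T[1,2,1] = 0: (1)·(0)·(0) = 0.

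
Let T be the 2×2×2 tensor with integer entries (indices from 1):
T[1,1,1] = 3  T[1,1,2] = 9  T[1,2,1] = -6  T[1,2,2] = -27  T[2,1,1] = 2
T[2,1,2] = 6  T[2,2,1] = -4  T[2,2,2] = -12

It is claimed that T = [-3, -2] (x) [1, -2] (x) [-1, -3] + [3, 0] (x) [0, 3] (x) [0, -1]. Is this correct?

Reconstruct entrywise from the claimed factors. For example, T[1,2,1] = -6 and Σₗ aₗ[1]bₗ[2]cₗ[1] = (-3)·(-2)·(-1) + (3)·(3)·(0) = -6; checking all 8 entries, every one matches. The claim holds.

Yes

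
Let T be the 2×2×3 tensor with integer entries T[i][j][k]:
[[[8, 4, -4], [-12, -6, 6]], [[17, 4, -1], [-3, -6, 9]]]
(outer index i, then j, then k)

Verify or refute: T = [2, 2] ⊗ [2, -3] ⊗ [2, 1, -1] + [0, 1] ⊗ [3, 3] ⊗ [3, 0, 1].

Yes

Reconstruct entrywise from the claimed factors. For example, T[1,0,2] = -1 and Σₗ aₗ[1]bₗ[0]cₗ[2] = (2)·(2)·(-1) + (1)·(3)·(1) = -1; checking all 12 entries, every one matches. The claim holds.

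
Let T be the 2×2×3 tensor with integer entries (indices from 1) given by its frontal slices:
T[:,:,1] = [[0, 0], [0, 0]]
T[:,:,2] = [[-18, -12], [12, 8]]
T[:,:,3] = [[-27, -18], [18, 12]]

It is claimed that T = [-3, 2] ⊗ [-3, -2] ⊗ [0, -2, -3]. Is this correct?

Yes

Reconstruct entrywise from the claimed factors. For example, T[2,1,1] = 0 and Σₗ aₗ[2]bₗ[1]cₗ[1] = (2)·(-3)·(0) = 0; checking all 12 entries, every one matches. The claim holds.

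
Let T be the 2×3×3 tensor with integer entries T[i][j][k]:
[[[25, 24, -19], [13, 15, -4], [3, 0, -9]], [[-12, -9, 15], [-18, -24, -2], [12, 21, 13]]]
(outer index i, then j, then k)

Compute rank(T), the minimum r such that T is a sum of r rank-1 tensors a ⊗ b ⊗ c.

2

Lower bound: in the mode-2 unfolding of T (rows indexed by j, columns by (i,k)) the 2×2 minor on rows j ∈ {0, 1}, columns (i,k) ∈ {(0,0), (0,1)} is det [[25, 24], [13, 15]] = 63 ≠ 0, so that unfolding has rank ≥ 2 and hence rank(T) ≥ 2 (CP rank is at least every unfolding rank, though it can be larger).
Upper bound: with S_k = T[:,:,k], the two rank-1 terms a₁b₁ᵀ, a₂b₂ᵀ are the rank-1 members of the pencil x·S₀ + y·S₁.
The 2×2 minor of x·S₀ + y·S₁ on rows {0,1}, columns {0,1} is −294·x² − 735·xy − 441·y² = (-147)·(2·x + 3·y)(x + y), vanishing at (x:y) = (3:-2) and (1:-1).
M₁ = 3·S₀ − 2·S₁ = [[27, 9, 9], [-18, -6, -6]] = 3·[3, -2][3, 1, 1]ᵀ and M₂ = S₀ − S₁ = [[1, -2, 3], [-3, 6, -9]] = [1, -3][1, -2, 3]ᵀ, so take a₁ = [3, -2], b₁ = [3, 1, 1], a₂ = [1, -3], b₂ = [1, -2, 3].
Each slice is an integer combination of E₁ = a₁b₁ᵀ and E₂ = a₂b₂ᵀ: S₀ = 3·E₁ − 2·E₂, S₁ = 3·E₁ − 3·E₂, S₂ = −2·E₁ − E₂; reading off coefficients, c₁ = [3, 3, -2] and c₂ = [-2, -3, -1].
Hence T = [3, -2] ⊗ [3, 1, 1] ⊗ [3, 3, -2] + [1, -3] ⊗ [1, -2, 3] ⊗ [-2, -3, -1], so rank(T) ≤ 2.
These bounds meet, so rank(T) = 2.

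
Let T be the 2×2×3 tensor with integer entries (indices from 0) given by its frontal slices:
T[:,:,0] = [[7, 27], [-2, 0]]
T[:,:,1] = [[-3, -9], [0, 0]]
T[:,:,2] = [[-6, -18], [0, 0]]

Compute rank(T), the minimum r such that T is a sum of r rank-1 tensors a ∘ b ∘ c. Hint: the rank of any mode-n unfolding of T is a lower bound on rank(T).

Lower bound: the mode-2 unfolding of T (rows indexed by j, columns by (i,k) = (0,0), (0,1), (0,2), (1,0), (1,1), (1,2)) is [[7, -3, -6, -2, 0, 0], [27, -9, -18, 0, 0, 0]].
There the 2×2 minor on rows j ∈ {0, 1}, columns (i,k) ∈ {(0,0), (0,1)} is det [[7, -3], [27, -9]] = 18 ≠ 0, so this unfolding has rank ≥ 2; CP rank is at least every unfolding rank, so rank(T) ≥ 2. (Flattening ranks never certify an upper bound on CP rank; for that we must actually write T with 2 rank-1 terms.)
Upper bound — finding two terms. Write S_k = T[:,:,k] for the frontal slices: S₀ = [[7, 27], [-2, 0]], S₁ = [[-3, -9], [0, 0]], S₂ = [[-6, -18], [0, 0]].
If T = a₁ ∘ b₁ ∘ c₁ + a₂ ∘ b₂ ∘ c₂ then each S_k = c₁[k]·a₁b₁ᵀ + c₂[k]·a₂b₂ᵀ. S₀ and S₁ are linearly independent, so a₁b₁ᵀ and a₂b₂ᵀ must span the same plane of matrices: they are the rank-1 matrices of the form x·S₀ + y·S₁.
det(x·S₀ + y·S₁) is 54·x² − 18·xy = 18·(3·x − y)(x), vanishing at (x:y) = (1:3) and (0:1).
M₁ = S₀ + 3·S₁ = [[-2, 0], [-2, 0]] = (-2)·[1, 1][1, 0]ᵀ and M₂ = S₁ = [[-3, -9], [0, 0]] = (-3)·[1, 0][1, 3]ᵀ, so take a₁ = [1, 1], b₁ = [1, 0], a₂ = [1, 0], b₂ = [1, 3].
Each slice is an integer combination of E₁ = a₁b₁ᵀ and E₂ = a₂b₂ᵀ: S₀ = −2·E₁ + 9·E₂, S₁ = −3·E₂, S₂ = −6·E₂; reading off coefficients, c₁ = [-2, 0, 0] and c₂ = [9, -3, -6].
Hence T = [1, 1] ∘ [1, 0] ∘ [-2, 0, 0] + [1, 0] ∘ [1, 3] ∘ [9, -3, -6], so rank(T) ≤ 2.
These bounds meet, so rank(T) = 2.
Check entry T[0,1,1] = -9: (1)·(0)·(0) + (1)·(3)·(-3) = -9.

2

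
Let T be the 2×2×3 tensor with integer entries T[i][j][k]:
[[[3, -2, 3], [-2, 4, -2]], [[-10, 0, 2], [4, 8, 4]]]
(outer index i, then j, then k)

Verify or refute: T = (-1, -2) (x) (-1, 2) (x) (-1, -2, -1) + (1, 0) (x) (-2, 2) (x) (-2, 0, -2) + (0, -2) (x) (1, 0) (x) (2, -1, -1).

Reconstruct entry (1,0,0) from the claimed factors: Σₗ aₗ[1]bₗ[0]cₗ[0] = (-2)·(-1)·(-1) + (0)·(-2)·(-2) + (-2)·(1)·(2) = -6, but T[1,0,0] = -10. The claim is false.

No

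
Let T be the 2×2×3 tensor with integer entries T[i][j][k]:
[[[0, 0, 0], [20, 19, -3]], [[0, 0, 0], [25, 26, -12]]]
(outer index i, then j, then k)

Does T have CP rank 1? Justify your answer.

No

The mode-3 unfolding of T (rows indexed by k, columns by (i,j) = (0,0), (0,1), (1,0), (1,1)) is [[0, 20, 0, 25], [0, 19, 0, 26], [0, -3, 0, -12]].
There the 2×2 minor on rows k ∈ {0, 1}, columns (i,j) ∈ {(0,1), (1,1)} is det [[20, 25], [19, 26]] = 45 ≠ 0, so this unfolding has rank ≥ 2; CP rank is at least every unfolding rank, so rank(T) ≥ 2.
In particular rank(T) ≥ 2 > 1, so T is not rank-1.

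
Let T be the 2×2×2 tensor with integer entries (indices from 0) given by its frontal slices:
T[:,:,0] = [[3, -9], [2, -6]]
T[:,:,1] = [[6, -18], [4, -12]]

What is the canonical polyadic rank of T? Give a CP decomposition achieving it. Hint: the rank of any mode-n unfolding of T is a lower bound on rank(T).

Lower bound: T ≠ 0 (e.g. T[0,0,0] = 3), so rank(T) ≥ 1.
Upper bound: the mode-1 fibre T[:,0,0] = [3, 2] gives a = (3, 2) (primitive direction); the mode-2 fibre T[0,:,0] = [3, -9] gives b = (1, -3); then c[k] = T[0,0,k] / (a[0]·b[0]) = [3, 6] / 3 = (1, 2).
Expanding (3, 2) ⊗ (1, -3) ⊗ (1, 2) reproduces all 8 entries of T, so T = (3, 2) ⊗ (1, -3) ⊗ (1, 2) and rank(T) ≤ 1.
These bounds meet, so rank(T) = 1.

rank(T) = 1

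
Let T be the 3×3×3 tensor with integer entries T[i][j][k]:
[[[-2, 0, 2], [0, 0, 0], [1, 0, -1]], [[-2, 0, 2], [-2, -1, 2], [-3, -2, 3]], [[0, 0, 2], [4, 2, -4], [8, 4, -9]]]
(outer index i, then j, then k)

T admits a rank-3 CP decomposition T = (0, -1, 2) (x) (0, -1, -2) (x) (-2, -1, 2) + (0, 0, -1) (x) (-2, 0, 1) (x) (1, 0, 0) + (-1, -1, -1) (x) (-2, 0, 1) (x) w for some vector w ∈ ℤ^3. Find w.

Subtract the known terms from T to get the rank-1 residual R = (-1, -1, -1) (x) (-2, 0, 1) (x) w, so R[i,j,k] = a[i]·b[j]·w[k]. Pick indices with nonzero a[0]·b[0] = (-1)·(-2) = 2. Only the fibre through (0,0,·) is needed: R[0,0,:] = T[0,0,:] − Σₗ aₗ[0]bₗ[0]cₗ = [-2, 0, 2] − (0)·(0)·(-2, -1, 2) − (0)·(-2)·(1, 0, 0) = [-2, 0, 2]. Then w[k] = R[0,0,k] / 2 for each k, giving w = [-2, 0, 2] / 2 = (-1, 0, 1).

w = (-1, 0, 1)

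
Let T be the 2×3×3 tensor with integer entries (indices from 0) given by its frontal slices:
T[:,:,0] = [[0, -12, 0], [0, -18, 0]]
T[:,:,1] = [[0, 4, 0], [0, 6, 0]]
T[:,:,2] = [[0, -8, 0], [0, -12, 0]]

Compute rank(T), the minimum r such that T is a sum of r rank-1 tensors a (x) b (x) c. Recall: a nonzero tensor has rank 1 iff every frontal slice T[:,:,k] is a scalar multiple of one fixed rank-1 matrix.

1

Lower bound: T ≠ 0 (e.g. T[0,1,0] = -12), so rank(T) ≥ 1.
Upper bound: if T = a (x) b (x) c then every fibre of T is a multiple of the corresponding factor, so read the factors off the fibres through the nonzero entry T[0,1,0] = -12.
The mode-1 fibre T[:,1,0] = [-12, -18] gives a = [2, 3] (primitive direction); the mode-2 fibre T[0,:,0] = [0, -12, 0] gives b = [0, 1, 0]; then c[k] = T[0,1,k] / (a[0]·b[1]) = [-12, 4, -8] / 2 = [-6, 2, -4].
Expanding [2, 3] (x) [0, 1, 0] (x) [-6, 2, -4] reproduces all 18 entries of T, so T = [2, 3] (x) [0, 1, 0] (x) [-6, 2, -4] and rank(T) ≤ 1.
These bounds meet, so rank(T) = 1.
Check entry T[1,1,2] = -12: (3)·(1)·(-4) = -12.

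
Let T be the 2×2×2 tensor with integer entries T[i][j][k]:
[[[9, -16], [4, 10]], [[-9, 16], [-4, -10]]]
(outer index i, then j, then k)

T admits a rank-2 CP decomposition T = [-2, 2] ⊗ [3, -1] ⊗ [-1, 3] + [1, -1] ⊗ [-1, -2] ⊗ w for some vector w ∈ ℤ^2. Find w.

Subtract the known terms from T to get the rank-1 residual R = [1, -1] ⊗ [-1, -2] ⊗ w, so R[i,j,k] = a[i]·b[j]·w[k]. Pick indices with nonzero a[0]·b[0] = (1)·(-1) = -1. Only the fibre through (0,0,·) is needed: R[0,0,:] = T[0,0,:] − Σₗ aₗ[0]bₗ[0]cₗ = [9, -16] − (-2)·(3)·[-1, 3] = [3, 2]. Then w[k] = R[0,0,k] / -1 for each k, giving w = [3, 2] / -1 = [-3, -2].

w = [-3, -2]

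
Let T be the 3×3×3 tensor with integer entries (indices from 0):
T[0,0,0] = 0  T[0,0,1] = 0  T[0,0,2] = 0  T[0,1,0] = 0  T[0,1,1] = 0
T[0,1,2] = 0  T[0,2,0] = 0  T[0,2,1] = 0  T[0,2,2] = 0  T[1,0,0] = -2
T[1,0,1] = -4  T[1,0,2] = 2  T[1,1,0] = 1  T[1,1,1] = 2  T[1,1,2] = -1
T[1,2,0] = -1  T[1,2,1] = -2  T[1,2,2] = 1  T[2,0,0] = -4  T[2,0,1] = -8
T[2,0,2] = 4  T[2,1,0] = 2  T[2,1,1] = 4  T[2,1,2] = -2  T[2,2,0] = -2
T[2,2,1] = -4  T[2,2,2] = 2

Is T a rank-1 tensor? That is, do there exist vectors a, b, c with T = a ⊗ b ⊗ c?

If T = a ⊗ b ⊗ c then every fibre of T is a multiple of the corresponding factor, so read the factors off the fibres through the nonzero entry T[1,0,0] = -2.
The mode-1 fibre T[:,0,0] = [0, -2, -4] gives a = [0, 1, 2] (primitive direction); the mode-2 fibre T[1,:,0] = [-2, 1, -1] gives b = [2, -1, 1]; then c[k] = T[1,0,k] / (a[1]·b[0]) = [-2, -4, 2] / 2 = [-1, -2, 1].
Expanding [0, 1, 2] ⊗ [2, -1, 1] ⊗ [-1, -2, 1] reproduces all 27 entries of T, so T = [0, 1, 2] ⊗ [2, -1, 1] ⊗ [-1, -2, 1] and rank(T) ≤ 1.
Equivalently every frontal slice T[:,:,k] is c[k] times the rank-1 matrix [0, 1, 2] ⊗ [2, -1, 1]. So T has rank 1 (it is nonzero).

Yes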